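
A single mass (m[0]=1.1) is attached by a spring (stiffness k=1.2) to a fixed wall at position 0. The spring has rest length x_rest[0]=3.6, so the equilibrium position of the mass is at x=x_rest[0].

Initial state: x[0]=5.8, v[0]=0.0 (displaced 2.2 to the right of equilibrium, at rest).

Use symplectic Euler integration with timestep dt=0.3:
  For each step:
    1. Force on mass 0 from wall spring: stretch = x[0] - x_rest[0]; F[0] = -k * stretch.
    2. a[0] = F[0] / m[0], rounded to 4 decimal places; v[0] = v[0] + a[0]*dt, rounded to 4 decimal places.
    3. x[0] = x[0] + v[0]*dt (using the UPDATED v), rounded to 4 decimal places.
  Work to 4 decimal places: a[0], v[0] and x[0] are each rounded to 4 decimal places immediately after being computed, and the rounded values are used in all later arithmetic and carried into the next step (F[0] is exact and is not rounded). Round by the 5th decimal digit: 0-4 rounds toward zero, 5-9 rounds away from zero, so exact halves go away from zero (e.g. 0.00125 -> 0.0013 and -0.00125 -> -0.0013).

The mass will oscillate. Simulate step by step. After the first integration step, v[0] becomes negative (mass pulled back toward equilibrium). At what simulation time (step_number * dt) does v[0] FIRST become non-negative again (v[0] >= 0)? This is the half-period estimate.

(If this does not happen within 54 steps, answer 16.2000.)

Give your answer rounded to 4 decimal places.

Answer: 3.0000

Derivation:
Step 0: x=[5.8000] v=[0.0000]
Step 1: x=[5.5840] v=[-0.7200]
Step 2: x=[5.1732] v=[-1.3693]
Step 3: x=[4.6079] v=[-1.8842]
Step 4: x=[3.9437] v=[-2.2141]
Step 5: x=[3.2457] v=[-2.3266]
Step 6: x=[2.5825] v=[-2.2107]
Step 7: x=[2.0192] v=[-1.8777]
Step 8: x=[1.6111] v=[-1.3604]
Step 9: x=[1.3983] v=[-0.7095]
Step 10: x=[1.4016] v=[0.0111]
First v>=0 after going negative at step 10, time=3.0000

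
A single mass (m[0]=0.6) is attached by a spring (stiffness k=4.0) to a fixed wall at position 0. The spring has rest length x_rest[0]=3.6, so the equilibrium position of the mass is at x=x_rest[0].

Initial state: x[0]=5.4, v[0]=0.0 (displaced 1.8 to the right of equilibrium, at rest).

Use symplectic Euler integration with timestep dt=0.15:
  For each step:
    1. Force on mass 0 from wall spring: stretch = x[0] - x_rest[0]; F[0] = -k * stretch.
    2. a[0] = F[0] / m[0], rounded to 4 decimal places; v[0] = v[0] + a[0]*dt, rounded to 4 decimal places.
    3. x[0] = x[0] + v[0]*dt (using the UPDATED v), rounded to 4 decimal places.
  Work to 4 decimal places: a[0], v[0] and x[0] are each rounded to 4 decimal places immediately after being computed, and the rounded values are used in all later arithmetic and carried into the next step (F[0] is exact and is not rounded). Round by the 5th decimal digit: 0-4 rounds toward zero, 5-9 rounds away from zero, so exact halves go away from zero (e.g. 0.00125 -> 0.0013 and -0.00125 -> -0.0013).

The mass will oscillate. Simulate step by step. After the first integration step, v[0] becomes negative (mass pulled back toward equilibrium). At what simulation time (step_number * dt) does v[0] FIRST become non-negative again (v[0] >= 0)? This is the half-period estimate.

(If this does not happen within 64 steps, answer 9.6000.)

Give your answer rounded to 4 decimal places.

Answer: 1.3500

Derivation:
Step 0: x=[5.4000] v=[0.0000]
Step 1: x=[5.1300] v=[-1.8000]
Step 2: x=[4.6305] v=[-3.3300]
Step 3: x=[3.9764] v=[-4.3605]
Step 4: x=[3.2659] v=[-4.7369]
Step 5: x=[2.6055] v=[-4.4028]
Step 6: x=[2.0943] v=[-3.4083]
Step 7: x=[1.8089] v=[-1.9026]
Step 8: x=[1.7922] v=[-0.1115]
Step 9: x=[2.0466] v=[1.6963]
First v>=0 after going negative at step 9, time=1.3500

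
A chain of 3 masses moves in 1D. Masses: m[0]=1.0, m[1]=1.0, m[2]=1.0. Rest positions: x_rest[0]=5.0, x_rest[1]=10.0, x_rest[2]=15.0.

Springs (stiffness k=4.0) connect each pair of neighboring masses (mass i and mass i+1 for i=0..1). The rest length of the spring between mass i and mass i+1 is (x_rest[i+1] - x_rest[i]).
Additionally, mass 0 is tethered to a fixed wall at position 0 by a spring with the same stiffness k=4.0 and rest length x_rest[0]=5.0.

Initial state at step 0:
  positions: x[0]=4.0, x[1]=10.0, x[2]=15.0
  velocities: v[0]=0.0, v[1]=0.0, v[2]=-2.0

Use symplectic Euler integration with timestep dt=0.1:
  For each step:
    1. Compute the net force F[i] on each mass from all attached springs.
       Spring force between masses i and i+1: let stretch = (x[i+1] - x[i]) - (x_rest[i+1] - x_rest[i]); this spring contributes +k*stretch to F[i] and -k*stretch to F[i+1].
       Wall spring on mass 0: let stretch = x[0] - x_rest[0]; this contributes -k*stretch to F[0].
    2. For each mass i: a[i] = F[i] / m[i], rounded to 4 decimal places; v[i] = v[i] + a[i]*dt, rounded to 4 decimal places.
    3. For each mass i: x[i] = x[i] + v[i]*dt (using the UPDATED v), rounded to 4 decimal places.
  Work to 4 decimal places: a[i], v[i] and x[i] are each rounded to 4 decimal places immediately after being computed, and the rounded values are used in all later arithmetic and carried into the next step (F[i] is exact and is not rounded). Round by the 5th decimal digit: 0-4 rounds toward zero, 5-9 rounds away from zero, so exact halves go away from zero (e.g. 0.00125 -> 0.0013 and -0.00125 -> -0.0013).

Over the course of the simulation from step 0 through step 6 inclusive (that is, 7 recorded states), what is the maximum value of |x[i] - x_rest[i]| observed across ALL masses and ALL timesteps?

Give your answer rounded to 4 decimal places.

Step 0: x=[4.0000 10.0000 15.0000] v=[0.0000 0.0000 -2.0000]
Step 1: x=[4.0800 9.9600 14.8000] v=[0.8000 -0.4000 -2.0000]
Step 2: x=[4.2320 9.8784 14.6064] v=[1.5200 -0.8160 -1.9360]
Step 3: x=[4.4406 9.7601 14.4237] v=[2.0858 -1.1834 -1.8272]
Step 4: x=[4.6843 9.6155 14.2544] v=[2.4374 -1.4458 -1.6926]
Step 5: x=[4.9379 9.4592 14.0996] v=[2.5362 -1.5627 -1.5482]
Step 6: x=[5.1749 9.3077 13.9592] v=[2.3696 -1.5151 -1.4044]
Max displacement = 1.0408

Answer: 1.0408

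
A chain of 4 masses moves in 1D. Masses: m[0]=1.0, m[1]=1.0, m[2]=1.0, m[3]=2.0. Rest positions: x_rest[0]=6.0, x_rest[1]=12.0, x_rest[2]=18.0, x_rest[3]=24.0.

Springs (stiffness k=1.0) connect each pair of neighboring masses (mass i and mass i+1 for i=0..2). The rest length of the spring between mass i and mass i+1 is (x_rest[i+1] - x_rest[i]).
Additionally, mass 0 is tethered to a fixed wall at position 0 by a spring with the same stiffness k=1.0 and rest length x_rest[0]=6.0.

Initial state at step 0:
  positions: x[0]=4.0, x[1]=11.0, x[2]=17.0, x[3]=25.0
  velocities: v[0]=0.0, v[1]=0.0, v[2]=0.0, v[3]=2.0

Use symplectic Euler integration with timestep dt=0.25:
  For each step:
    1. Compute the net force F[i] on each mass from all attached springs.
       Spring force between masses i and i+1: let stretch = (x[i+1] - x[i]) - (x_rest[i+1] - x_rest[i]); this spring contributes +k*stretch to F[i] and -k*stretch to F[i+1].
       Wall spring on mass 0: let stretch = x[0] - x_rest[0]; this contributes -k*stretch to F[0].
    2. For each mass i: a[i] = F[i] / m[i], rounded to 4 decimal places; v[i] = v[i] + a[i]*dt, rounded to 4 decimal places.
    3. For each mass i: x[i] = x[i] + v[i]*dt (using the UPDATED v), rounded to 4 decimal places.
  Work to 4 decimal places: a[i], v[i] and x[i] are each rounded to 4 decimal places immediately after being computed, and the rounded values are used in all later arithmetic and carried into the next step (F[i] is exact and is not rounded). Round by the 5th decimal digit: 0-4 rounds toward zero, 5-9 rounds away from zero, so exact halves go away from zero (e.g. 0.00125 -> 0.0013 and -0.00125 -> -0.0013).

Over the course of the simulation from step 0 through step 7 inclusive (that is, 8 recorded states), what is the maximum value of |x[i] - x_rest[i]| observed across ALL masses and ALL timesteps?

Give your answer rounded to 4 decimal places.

Answer: 2.6115

Derivation:
Step 0: x=[4.0000 11.0000 17.0000 25.0000] v=[0.0000 0.0000 0.0000 2.0000]
Step 1: x=[4.1875 10.9375 17.1250 25.4375] v=[0.7500 -0.2500 0.5000 1.7500]
Step 2: x=[4.5352 10.8399 17.3828 25.8027] v=[1.3906 -0.3906 1.0313 1.4609]
Step 3: x=[4.9935 10.7571 17.7580 26.0923] v=[1.8330 -0.3311 1.5006 1.1584]
Step 4: x=[5.4999 10.7517 18.2165 26.3090] v=[2.0255 -0.0218 1.8340 0.8666]
Step 5: x=[5.9908 10.8846 18.7142 26.4603] v=[1.9635 0.5315 1.9909 0.6050]
Step 6: x=[6.4131 11.2010 19.2067 26.5570] v=[1.6893 1.2655 1.9700 0.3867]
Step 7: x=[6.7339 11.7185 19.6583 26.6115] v=[1.2830 2.0700 1.8062 0.2179]
Max displacement = 2.6115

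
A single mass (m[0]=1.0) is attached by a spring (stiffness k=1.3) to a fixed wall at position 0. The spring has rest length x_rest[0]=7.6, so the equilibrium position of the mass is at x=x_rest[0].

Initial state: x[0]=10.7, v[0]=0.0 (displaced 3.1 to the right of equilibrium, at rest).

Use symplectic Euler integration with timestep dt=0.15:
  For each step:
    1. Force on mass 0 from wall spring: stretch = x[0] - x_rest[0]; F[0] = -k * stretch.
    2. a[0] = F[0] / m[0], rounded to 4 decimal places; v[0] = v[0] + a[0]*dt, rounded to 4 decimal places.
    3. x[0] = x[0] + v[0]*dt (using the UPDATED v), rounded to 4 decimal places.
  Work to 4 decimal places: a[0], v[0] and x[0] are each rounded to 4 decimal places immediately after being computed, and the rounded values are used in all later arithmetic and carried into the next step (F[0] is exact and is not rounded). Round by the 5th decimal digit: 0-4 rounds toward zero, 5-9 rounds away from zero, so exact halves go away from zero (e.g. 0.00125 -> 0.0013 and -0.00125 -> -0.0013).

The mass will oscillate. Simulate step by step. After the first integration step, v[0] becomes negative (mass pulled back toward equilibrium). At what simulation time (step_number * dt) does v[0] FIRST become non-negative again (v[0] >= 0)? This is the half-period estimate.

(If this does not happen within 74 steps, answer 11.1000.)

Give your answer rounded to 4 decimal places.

Step 0: x=[10.7000] v=[0.0000]
Step 1: x=[10.6093] v=[-0.6045]
Step 2: x=[10.4306] v=[-1.1913]
Step 3: x=[10.1691] v=[-1.7433]
Step 4: x=[9.8325] v=[-2.2443]
Step 5: x=[9.4306] v=[-2.6796]
Step 6: x=[8.9751] v=[-3.0366]
Step 7: x=[8.4794] v=[-3.3047]
Step 8: x=[7.9580] v=[-3.4762]
Step 9: x=[7.4261] v=[-3.5460]
Step 10: x=[6.8993] v=[-3.5121]
Step 11: x=[6.3930] v=[-3.3755]
Step 12: x=[5.9220] v=[-3.1401]
Step 13: x=[5.5001] v=[-2.8129]
Step 14: x=[5.1396] v=[-2.4034]
Step 15: x=[4.8511] v=[-1.9236]
Step 16: x=[4.6430] v=[-1.3876]
Step 17: x=[4.5214] v=[-0.8110]
Step 18: x=[4.4898] v=[-0.2107]
Step 19: x=[4.5492] v=[0.3958]
First v>=0 after going negative at step 19, time=2.8500

Answer: 2.8500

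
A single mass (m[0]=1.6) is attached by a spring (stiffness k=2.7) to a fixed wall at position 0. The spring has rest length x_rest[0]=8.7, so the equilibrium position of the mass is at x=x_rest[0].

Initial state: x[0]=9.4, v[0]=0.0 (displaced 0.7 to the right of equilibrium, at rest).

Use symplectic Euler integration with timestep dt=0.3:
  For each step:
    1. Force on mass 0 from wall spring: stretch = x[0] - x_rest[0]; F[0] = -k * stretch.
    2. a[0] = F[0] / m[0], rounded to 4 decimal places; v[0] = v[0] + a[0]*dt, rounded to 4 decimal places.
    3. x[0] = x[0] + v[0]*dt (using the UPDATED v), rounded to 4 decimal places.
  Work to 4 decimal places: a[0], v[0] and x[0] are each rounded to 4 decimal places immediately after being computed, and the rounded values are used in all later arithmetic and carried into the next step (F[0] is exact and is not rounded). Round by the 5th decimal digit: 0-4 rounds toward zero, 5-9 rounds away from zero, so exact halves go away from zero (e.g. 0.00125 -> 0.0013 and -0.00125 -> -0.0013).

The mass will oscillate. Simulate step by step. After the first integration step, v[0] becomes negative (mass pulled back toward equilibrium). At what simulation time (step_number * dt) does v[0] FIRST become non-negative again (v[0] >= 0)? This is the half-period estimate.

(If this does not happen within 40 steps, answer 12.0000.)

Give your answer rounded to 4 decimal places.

Answer: 2.7000

Derivation:
Step 0: x=[9.4000] v=[0.0000]
Step 1: x=[9.2937] v=[-0.3544]
Step 2: x=[9.0972] v=[-0.6550]
Step 3: x=[8.8404] v=[-0.8561]
Step 4: x=[8.5622] v=[-0.9272]
Step 5: x=[8.3050] v=[-0.8575]
Step 6: x=[8.1078] v=[-0.6575]
Step 7: x=[8.0005] v=[-0.3577]
Step 8: x=[7.9994] v=[-0.0036]
Step 9: x=[8.1047] v=[0.3511]
First v>=0 after going negative at step 9, time=2.7000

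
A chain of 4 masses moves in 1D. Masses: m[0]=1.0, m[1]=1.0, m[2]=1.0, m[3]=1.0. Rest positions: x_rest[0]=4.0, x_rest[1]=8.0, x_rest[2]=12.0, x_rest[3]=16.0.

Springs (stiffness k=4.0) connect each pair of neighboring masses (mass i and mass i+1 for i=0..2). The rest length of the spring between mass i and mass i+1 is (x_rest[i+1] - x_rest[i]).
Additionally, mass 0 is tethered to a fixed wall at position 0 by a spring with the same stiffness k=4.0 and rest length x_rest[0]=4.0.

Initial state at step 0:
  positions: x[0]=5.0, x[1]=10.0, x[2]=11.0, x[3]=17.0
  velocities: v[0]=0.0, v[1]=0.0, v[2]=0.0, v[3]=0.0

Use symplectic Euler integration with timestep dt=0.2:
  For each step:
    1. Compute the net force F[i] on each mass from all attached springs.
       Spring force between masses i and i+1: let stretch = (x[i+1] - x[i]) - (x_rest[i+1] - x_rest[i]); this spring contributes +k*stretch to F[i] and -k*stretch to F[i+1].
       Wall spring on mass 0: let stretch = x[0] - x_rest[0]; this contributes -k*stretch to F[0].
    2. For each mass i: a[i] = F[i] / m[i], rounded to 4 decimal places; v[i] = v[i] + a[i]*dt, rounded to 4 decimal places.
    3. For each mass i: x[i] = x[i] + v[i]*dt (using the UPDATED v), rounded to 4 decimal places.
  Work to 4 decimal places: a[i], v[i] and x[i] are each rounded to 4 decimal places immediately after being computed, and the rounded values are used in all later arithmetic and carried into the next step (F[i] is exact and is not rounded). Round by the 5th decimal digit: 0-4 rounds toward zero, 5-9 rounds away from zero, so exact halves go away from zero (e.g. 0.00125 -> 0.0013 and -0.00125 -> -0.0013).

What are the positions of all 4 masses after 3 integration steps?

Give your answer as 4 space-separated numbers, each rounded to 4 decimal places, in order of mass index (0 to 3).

Step 0: x=[5.0000 10.0000 11.0000 17.0000] v=[0.0000 0.0000 0.0000 0.0000]
Step 1: x=[5.0000 9.3600 11.8000 16.6800] v=[0.0000 -3.2000 4.0000 -1.6000]
Step 2: x=[4.8976 8.4128 12.9904 16.2192] v=[-0.5120 -4.7360 5.9520 -2.3040]
Step 3: x=[4.5740 7.6356 13.9650 15.8818] v=[-1.6179 -3.8861 4.8730 -1.6870]

Answer: 4.5740 7.6356 13.9650 15.8818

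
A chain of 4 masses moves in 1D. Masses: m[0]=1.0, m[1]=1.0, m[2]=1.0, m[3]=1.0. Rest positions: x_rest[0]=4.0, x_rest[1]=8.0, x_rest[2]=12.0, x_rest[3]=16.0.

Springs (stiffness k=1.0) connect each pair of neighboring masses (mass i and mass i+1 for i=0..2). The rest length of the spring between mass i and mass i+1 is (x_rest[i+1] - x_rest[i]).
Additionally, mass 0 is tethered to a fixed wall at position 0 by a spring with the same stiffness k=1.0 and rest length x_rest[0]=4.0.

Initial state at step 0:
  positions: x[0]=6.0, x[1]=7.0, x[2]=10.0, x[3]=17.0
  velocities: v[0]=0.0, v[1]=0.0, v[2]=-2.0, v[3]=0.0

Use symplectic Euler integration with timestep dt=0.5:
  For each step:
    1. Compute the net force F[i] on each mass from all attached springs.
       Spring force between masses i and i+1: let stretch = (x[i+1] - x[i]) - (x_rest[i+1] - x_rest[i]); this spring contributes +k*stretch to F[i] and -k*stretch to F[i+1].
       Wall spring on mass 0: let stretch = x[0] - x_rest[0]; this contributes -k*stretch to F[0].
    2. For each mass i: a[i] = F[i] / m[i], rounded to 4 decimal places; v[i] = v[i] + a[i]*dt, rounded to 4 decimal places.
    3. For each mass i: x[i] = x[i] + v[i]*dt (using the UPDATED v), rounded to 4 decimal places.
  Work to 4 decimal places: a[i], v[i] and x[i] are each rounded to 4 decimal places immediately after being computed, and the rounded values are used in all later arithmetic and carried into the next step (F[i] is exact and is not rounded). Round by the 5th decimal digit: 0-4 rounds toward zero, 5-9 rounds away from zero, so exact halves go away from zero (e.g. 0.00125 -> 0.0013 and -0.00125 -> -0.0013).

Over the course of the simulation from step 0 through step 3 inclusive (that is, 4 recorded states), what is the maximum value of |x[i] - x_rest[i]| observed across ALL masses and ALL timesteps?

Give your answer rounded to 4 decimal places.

Step 0: x=[6.0000 7.0000 10.0000 17.0000] v=[0.0000 0.0000 -2.0000 0.0000]
Step 1: x=[4.7500 7.5000 10.0000 16.2500] v=[-2.5000 1.0000 0.0000 -1.5000]
Step 2: x=[3.0000 7.9375 10.9375 14.9375] v=[-3.5000 0.8750 1.8750 -2.6250]
Step 3: x=[1.7344 7.8906 12.1250 13.6250] v=[-2.5313 -0.0938 2.3750 -2.6250]
Max displacement = 2.3750

Answer: 2.3750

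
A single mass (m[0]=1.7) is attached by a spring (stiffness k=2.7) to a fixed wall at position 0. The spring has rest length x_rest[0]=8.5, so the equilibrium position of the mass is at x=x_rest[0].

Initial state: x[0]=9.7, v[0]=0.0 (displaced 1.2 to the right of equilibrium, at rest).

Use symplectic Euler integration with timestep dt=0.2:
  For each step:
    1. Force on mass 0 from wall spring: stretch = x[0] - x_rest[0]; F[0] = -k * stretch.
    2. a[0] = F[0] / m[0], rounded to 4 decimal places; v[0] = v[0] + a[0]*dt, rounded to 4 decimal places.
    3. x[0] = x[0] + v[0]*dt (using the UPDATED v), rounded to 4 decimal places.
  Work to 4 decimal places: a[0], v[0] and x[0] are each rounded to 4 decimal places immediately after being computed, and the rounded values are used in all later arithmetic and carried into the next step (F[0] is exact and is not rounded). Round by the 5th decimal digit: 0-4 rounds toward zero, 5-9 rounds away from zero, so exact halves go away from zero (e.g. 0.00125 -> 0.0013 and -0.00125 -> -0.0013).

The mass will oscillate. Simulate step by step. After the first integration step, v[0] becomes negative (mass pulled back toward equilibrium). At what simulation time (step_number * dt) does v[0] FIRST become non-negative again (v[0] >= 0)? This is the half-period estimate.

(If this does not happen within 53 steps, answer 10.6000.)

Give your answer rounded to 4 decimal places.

Step 0: x=[9.7000] v=[0.0000]
Step 1: x=[9.6238] v=[-0.3812]
Step 2: x=[9.4762] v=[-0.7382]
Step 3: x=[9.2665] v=[-1.0483]
Step 4: x=[9.0081] v=[-1.2918]
Step 5: x=[8.7175] v=[-1.4532]
Step 6: x=[8.4130] v=[-1.5223]
Step 7: x=[8.1141] v=[-1.4947]
Step 8: x=[7.8397] v=[-1.3721]
Step 9: x=[7.6072] v=[-1.1624]
Step 10: x=[7.4314] v=[-0.8788]
Step 11: x=[7.3235] v=[-0.5394]
Step 12: x=[7.2904] v=[-0.1657]
Step 13: x=[7.3341] v=[0.2185]
First v>=0 after going negative at step 13, time=2.6000

Answer: 2.6000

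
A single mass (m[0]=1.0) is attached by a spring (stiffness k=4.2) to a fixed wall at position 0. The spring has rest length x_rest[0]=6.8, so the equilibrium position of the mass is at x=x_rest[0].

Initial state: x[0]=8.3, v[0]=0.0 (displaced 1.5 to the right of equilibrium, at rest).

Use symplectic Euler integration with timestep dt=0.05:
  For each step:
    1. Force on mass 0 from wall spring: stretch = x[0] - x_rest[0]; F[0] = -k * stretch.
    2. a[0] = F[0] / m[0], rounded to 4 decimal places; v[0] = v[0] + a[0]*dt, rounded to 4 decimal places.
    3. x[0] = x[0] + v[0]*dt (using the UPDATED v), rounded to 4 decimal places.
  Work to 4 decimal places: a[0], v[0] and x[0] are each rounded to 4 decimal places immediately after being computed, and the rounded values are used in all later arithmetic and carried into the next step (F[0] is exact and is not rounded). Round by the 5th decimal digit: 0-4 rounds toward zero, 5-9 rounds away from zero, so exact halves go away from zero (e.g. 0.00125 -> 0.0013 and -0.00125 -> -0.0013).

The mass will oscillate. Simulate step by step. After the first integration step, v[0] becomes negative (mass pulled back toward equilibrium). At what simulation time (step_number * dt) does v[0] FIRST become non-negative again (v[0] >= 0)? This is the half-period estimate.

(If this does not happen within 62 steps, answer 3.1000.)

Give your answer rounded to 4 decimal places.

Answer: 1.5500

Derivation:
Step 0: x=[8.3000] v=[0.0000]
Step 1: x=[8.2843] v=[-0.3150]
Step 2: x=[8.2530] v=[-0.6267]
Step 3: x=[8.2064] v=[-0.9318]
Step 4: x=[8.1450] v=[-1.2271]
Step 5: x=[8.0695] v=[-1.5096]
Step 6: x=[7.9807] v=[-1.7762]
Step 7: x=[7.8795] v=[-2.0241]
Step 8: x=[7.7670] v=[-2.2508]
Step 9: x=[7.6443] v=[-2.4539]
Step 10: x=[7.5127] v=[-2.6312]
Step 11: x=[7.3737] v=[-2.7809]
Step 12: x=[7.2286] v=[-2.9014]
Step 13: x=[7.0790] v=[-2.9914]
Step 14: x=[6.9265] v=[-3.0500]
Step 15: x=[6.7727] v=[-3.0766]
Step 16: x=[6.6192] v=[-3.0709]
Step 17: x=[6.4676] v=[-3.0329]
Step 18: x=[6.3194] v=[-2.9631]
Step 19: x=[6.1763] v=[-2.8622]
Step 20: x=[6.0397] v=[-2.7312]
Step 21: x=[5.9111] v=[-2.5715]
Step 22: x=[5.7919] v=[-2.3848]
Step 23: x=[5.6832] v=[-2.1731]
Step 24: x=[5.5863] v=[-1.9386]
Step 25: x=[5.5021] v=[-1.6837]
Step 26: x=[5.4315] v=[-1.4111]
Step 27: x=[5.3753] v=[-1.1237]
Step 28: x=[5.3341] v=[-0.8245]
Step 29: x=[5.3083] v=[-0.5167]
Step 30: x=[5.2981] v=[-0.2034]
Step 31: x=[5.3037] v=[0.1120]
First v>=0 after going negative at step 31, time=1.5500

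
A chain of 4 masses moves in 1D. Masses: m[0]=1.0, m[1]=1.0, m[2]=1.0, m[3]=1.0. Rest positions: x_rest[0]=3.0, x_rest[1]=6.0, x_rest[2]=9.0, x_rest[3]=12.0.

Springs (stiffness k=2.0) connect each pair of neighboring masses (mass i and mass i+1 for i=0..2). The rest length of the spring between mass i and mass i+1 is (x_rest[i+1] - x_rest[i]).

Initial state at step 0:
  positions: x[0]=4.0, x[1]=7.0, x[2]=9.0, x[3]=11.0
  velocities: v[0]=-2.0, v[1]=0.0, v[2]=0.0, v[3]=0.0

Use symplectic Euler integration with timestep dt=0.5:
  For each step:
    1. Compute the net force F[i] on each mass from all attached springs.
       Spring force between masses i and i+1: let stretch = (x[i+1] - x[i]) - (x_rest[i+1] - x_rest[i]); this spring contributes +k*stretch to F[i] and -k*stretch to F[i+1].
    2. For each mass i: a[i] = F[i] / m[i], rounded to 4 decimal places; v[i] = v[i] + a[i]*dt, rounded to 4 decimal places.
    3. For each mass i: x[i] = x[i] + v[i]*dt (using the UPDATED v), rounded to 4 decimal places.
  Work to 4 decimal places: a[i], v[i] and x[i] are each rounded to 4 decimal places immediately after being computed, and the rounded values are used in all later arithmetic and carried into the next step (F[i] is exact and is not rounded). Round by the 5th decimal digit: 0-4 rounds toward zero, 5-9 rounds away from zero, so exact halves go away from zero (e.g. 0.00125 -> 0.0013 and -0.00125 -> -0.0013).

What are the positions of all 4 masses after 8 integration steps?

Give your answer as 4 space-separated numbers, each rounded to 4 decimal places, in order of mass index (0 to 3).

Step 0: x=[4.0000 7.0000 9.0000 11.0000] v=[-2.0000 0.0000 0.0000 0.0000]
Step 1: x=[3.0000 6.5000 9.0000 11.5000] v=[-2.0000 -1.0000 0.0000 1.0000]
Step 2: x=[2.2500 5.5000 9.0000 12.2500] v=[-1.5000 -2.0000 0.0000 1.5000]
Step 3: x=[1.6250 4.6250 8.8750 12.8750] v=[-1.2500 -1.7500 -0.2500 1.2500]
Step 4: x=[1.0000 4.3750 8.6250 13.0000] v=[-1.2500 -0.5000 -0.5000 0.2500]
Step 5: x=[0.5625 4.5625 8.4375 12.4375] v=[-0.8750 0.3750 -0.3750 -1.1250]
Step 6: x=[0.6250 4.6875 8.3125 11.3750] v=[0.1250 0.2500 -0.2500 -2.1250]
Step 7: x=[1.2188 4.5938 7.9063 10.2813] v=[1.1875 -0.1875 -0.8125 -2.1875]
Step 8: x=[2.0001 4.4688 7.0313 9.5001] v=[1.5625 -0.2500 -1.7500 -1.5625]

Answer: 2.0001 4.4688 7.0313 9.5001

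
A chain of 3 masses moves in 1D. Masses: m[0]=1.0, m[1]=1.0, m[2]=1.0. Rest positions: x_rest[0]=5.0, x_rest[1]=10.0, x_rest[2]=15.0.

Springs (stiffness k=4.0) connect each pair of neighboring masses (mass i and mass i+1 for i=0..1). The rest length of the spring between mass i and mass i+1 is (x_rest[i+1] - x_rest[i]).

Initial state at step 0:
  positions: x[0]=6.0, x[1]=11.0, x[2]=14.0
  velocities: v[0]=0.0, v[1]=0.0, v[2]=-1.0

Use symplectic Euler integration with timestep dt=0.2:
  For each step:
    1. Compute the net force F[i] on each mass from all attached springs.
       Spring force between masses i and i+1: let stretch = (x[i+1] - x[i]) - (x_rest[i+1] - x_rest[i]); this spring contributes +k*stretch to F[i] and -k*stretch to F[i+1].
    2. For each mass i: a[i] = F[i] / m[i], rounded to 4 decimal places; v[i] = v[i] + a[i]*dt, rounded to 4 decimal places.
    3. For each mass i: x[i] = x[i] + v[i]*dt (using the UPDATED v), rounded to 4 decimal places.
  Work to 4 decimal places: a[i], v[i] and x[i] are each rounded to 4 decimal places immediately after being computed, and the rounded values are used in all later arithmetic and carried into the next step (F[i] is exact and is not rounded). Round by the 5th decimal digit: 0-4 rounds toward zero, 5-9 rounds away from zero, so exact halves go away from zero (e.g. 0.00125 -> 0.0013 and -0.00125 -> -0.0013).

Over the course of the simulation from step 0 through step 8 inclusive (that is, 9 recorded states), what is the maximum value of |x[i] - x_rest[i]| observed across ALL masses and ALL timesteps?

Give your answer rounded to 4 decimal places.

Answer: 1.5134

Derivation:
Step 0: x=[6.0000 11.0000 14.0000] v=[0.0000 0.0000 -1.0000]
Step 1: x=[6.0000 10.6800 14.1200] v=[0.0000 -1.6000 0.6000]
Step 2: x=[5.9488 10.1616 14.4896] v=[-0.2560 -2.5920 1.8480]
Step 3: x=[5.7716 9.6616 14.9667] v=[-0.8858 -2.4998 2.3856]
Step 4: x=[5.4168 9.3881 15.3950] v=[-1.7738 -1.3677 2.1415]
Step 5: x=[4.8974 9.4403 15.6622] v=[-2.5968 0.2608 1.3360]
Step 6: x=[4.3049 9.7611 15.7339] v=[-2.9625 1.6040 0.3585]
Step 7: x=[3.7854 10.1646 15.6500] v=[-2.5975 2.0173 -0.4197]
Step 8: x=[3.4866 10.4251 15.4884] v=[-1.4941 1.3023 -0.8080]
Max displacement = 1.5134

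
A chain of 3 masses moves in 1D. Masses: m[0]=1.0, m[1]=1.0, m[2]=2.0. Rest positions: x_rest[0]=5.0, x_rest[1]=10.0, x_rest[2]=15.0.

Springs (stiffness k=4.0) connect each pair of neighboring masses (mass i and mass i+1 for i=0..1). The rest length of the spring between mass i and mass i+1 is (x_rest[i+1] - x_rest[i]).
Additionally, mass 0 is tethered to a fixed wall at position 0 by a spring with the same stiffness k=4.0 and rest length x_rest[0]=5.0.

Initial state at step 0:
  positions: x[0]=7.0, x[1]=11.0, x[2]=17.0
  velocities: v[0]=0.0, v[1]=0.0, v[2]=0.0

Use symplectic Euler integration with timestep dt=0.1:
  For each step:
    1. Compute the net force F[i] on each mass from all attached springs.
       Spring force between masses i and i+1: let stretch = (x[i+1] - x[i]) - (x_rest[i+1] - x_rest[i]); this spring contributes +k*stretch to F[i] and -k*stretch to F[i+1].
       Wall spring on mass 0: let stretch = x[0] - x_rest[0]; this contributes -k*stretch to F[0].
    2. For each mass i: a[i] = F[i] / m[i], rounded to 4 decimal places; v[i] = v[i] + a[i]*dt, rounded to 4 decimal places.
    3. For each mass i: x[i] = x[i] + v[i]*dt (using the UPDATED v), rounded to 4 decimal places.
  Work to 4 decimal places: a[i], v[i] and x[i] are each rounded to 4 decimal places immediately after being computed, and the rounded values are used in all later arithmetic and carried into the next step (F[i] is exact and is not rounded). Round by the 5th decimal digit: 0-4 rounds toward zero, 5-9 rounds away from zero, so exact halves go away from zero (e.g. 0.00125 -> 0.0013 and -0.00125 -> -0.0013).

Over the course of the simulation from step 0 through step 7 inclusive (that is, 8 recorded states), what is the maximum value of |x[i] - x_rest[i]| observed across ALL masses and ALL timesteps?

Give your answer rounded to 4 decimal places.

Answer: 2.0233

Derivation:
Step 0: x=[7.0000 11.0000 17.0000] v=[0.0000 0.0000 0.0000]
Step 1: x=[6.8800 11.0800 16.9800] v=[-1.2000 0.8000 -0.2000]
Step 2: x=[6.6528 11.2280 16.9420] v=[-2.2720 1.4800 -0.3800]
Step 3: x=[6.3425 11.4216 16.8897] v=[-3.1030 1.9355 -0.5228]
Step 4: x=[5.9817 11.6307 16.8281] v=[-3.6084 2.0911 -0.6164]
Step 5: x=[5.6076 11.8218 16.7625] v=[-3.7415 1.9105 -0.6559]
Step 6: x=[5.2577 11.9619 16.6981] v=[-3.4989 1.4011 -0.6440]
Step 7: x=[4.9657 12.0233 16.6390] v=[-2.9203 0.6139 -0.5912]
Max displacement = 2.0233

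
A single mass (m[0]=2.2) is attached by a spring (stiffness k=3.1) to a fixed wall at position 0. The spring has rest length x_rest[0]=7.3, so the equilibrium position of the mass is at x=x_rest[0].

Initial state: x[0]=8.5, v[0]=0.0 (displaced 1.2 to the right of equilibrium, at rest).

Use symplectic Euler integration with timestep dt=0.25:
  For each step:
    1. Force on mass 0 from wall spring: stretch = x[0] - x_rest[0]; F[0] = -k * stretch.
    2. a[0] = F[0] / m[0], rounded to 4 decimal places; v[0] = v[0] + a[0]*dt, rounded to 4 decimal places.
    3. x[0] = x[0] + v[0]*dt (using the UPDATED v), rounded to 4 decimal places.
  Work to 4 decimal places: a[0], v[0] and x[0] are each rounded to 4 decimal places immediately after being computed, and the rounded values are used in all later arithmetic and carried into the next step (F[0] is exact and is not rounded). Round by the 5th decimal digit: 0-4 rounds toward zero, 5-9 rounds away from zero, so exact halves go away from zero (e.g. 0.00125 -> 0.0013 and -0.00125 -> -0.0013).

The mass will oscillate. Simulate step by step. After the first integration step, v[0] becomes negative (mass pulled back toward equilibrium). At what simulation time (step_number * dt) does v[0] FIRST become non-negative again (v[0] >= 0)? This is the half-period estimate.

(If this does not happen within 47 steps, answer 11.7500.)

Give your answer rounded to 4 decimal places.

Answer: 2.7500

Derivation:
Step 0: x=[8.5000] v=[0.0000]
Step 1: x=[8.3943] v=[-0.4227]
Step 2: x=[8.1923] v=[-0.8082]
Step 3: x=[7.9117] v=[-1.1225]
Step 4: x=[7.5772] v=[-1.3380]
Step 5: x=[7.2183] v=[-1.4357]
Step 6: x=[6.8666] v=[-1.4069]
Step 7: x=[6.5531] v=[-1.2542]
Step 8: x=[6.3053] v=[-0.9911]
Step 9: x=[6.1451] v=[-0.6407]
Step 10: x=[6.0866] v=[-0.2339]
Step 11: x=[6.1350] v=[0.1936]
First v>=0 after going negative at step 11, time=2.7500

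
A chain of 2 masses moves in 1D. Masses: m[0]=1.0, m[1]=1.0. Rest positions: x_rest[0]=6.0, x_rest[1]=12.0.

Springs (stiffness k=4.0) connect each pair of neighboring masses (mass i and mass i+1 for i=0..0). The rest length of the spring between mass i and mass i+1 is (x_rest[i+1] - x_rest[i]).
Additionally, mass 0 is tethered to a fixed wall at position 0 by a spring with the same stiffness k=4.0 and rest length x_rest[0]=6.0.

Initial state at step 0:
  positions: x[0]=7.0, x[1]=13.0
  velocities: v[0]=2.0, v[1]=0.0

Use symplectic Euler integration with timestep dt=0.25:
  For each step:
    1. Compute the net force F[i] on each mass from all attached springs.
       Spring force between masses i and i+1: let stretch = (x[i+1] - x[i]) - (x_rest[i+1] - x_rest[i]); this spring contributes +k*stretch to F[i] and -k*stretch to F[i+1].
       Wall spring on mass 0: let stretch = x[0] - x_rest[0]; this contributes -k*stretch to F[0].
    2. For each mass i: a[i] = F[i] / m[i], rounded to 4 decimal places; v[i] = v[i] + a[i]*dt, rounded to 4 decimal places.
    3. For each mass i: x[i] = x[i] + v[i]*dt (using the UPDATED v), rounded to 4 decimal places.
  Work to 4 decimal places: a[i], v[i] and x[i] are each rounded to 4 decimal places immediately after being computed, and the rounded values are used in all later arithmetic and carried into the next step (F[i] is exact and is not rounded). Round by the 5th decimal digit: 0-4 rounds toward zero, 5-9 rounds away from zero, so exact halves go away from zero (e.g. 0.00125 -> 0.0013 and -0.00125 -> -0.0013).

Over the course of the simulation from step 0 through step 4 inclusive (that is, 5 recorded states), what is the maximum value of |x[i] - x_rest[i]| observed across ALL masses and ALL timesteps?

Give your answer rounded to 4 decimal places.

Step 0: x=[7.0000 13.0000] v=[2.0000 0.0000]
Step 1: x=[7.2500 13.0000] v=[1.0000 0.0000]
Step 2: x=[7.1250 13.0625] v=[-0.5000 0.2500]
Step 3: x=[6.7031 13.1406] v=[-1.6875 0.3125]
Step 4: x=[6.2148 13.1094] v=[-1.9531 -0.1250]
Max displacement = 1.2500

Answer: 1.2500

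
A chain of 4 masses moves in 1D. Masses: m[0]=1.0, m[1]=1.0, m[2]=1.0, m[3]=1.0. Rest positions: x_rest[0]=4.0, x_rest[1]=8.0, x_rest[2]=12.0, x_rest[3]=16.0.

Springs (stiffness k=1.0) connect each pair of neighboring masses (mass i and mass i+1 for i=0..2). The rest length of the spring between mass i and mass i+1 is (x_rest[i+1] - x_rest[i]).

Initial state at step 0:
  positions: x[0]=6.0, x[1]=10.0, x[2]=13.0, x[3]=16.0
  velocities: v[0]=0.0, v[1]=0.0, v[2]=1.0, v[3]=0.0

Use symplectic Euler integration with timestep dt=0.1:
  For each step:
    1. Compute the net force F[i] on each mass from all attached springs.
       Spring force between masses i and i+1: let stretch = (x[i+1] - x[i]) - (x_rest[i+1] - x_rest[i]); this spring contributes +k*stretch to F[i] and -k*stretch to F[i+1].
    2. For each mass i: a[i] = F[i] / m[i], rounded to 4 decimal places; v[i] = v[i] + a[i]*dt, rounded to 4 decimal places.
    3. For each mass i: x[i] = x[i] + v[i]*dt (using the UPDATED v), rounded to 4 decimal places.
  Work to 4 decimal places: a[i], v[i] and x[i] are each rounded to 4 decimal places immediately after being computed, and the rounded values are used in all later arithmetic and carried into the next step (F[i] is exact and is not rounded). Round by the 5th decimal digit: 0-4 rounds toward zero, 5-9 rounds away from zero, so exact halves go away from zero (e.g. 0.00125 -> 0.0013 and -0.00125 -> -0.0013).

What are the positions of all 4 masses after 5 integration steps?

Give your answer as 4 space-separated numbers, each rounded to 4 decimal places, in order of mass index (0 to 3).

Answer: 5.9968 9.8761 13.4613 16.1660

Derivation:
Step 0: x=[6.0000 10.0000 13.0000 16.0000] v=[0.0000 0.0000 1.0000 0.0000]
Step 1: x=[6.0000 9.9900 13.1000 16.0100] v=[0.0000 -0.1000 1.0000 0.1000]
Step 2: x=[5.9999 9.9712 13.1980 16.0309] v=[-0.0010 -0.1880 0.9800 0.2090]
Step 3: x=[5.9995 9.9450 13.2921 16.0635] v=[-0.0039 -0.2625 0.9406 0.3257]
Step 4: x=[5.9986 9.9128 13.3804 16.1084] v=[-0.0094 -0.3223 0.8830 0.4486]
Step 5: x=[5.9968 9.8761 13.4613 16.1660] v=[-0.0180 -0.3670 0.8090 0.5758]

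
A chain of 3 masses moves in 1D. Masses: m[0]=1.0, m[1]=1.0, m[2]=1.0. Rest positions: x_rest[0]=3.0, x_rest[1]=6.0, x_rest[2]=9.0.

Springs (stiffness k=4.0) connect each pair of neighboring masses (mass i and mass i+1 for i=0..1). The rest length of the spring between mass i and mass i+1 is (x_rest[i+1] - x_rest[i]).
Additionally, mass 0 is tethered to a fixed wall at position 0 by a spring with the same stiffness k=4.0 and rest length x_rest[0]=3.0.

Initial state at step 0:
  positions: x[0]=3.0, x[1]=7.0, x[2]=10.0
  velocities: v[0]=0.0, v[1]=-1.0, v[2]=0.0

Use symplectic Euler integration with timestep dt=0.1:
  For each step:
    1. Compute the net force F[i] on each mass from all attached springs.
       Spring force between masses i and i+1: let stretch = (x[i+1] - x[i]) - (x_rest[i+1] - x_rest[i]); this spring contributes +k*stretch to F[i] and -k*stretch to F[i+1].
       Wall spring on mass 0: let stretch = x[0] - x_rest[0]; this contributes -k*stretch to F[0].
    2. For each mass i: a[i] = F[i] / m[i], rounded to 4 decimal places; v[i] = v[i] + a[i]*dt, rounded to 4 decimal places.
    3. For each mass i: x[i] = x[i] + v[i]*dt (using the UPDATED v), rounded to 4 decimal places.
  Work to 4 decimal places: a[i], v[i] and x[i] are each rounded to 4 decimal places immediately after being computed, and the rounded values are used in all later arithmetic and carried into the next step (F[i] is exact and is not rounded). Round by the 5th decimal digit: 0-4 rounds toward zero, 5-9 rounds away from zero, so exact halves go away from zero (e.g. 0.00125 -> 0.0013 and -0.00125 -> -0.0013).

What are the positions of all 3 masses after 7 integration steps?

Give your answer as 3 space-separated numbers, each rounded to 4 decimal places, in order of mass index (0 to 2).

Answer: 3.4715 6.0044 9.6766

Derivation:
Step 0: x=[3.0000 7.0000 10.0000] v=[0.0000 -1.0000 0.0000]
Step 1: x=[3.0400 6.8600 10.0000] v=[0.4000 -1.4000 0.0000]
Step 2: x=[3.1112 6.6928 9.9944] v=[0.7120 -1.6720 -0.0560]
Step 3: x=[3.2012 6.5144 9.9767] v=[0.9002 -1.7840 -0.1766]
Step 4: x=[3.2957 6.3420 9.9406] v=[0.9450 -1.7244 -0.3615]
Step 5: x=[3.3802 6.1917 9.8805] v=[0.8452 -1.5035 -0.6009]
Step 6: x=[3.4420 6.0764 9.7929] v=[0.6177 -1.1526 -0.8764]
Step 7: x=[3.4715 6.0044 9.6766] v=[0.2947 -0.7198 -1.1630]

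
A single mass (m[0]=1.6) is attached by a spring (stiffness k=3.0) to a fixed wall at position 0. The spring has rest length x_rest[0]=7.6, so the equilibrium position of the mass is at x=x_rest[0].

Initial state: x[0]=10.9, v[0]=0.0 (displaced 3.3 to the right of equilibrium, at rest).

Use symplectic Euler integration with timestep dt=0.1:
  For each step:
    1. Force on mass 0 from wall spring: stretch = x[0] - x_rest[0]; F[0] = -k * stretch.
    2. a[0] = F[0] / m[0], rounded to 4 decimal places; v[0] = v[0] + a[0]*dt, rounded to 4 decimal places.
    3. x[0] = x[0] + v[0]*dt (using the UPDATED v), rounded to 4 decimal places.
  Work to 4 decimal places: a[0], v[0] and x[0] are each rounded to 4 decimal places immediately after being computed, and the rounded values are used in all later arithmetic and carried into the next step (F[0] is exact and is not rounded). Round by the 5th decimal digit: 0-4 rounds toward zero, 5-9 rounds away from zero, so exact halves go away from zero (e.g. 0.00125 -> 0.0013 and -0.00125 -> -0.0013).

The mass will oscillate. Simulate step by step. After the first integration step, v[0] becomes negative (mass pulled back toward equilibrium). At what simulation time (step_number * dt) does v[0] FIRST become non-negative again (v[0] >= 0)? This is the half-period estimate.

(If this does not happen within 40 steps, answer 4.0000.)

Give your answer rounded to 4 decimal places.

Answer: 2.3000

Derivation:
Step 0: x=[10.9000] v=[0.0000]
Step 1: x=[10.8381] v=[-0.6188]
Step 2: x=[10.7155] v=[-1.2259]
Step 3: x=[10.5345] v=[-1.8101]
Step 4: x=[10.2985] v=[-2.3603]
Step 5: x=[10.0119] v=[-2.8663]
Step 6: x=[9.6801] v=[-3.3185]
Step 7: x=[9.3093] v=[-3.7085]
Step 8: x=[8.9064] v=[-4.0290]
Step 9: x=[8.4790] v=[-4.2740]
Step 10: x=[8.0351] v=[-4.4388]
Step 11: x=[7.5831] v=[-4.5204]
Step 12: x=[7.1314] v=[-4.5172]
Step 13: x=[6.6885] v=[-4.4293]
Step 14: x=[6.2627] v=[-4.2584]
Step 15: x=[5.8619] v=[-4.0077]
Step 16: x=[5.4937] v=[-3.6818]
Step 17: x=[5.1650] v=[-3.2869]
Step 18: x=[4.8820] v=[-2.8303]
Step 19: x=[4.6499] v=[-2.3207]
Step 20: x=[4.4731] v=[-1.7676]
Step 21: x=[4.3550] v=[-1.1813]
Step 22: x=[4.2977] v=[-0.5729]
Step 23: x=[4.3023] v=[0.0463]
First v>=0 after going negative at step 23, time=2.3000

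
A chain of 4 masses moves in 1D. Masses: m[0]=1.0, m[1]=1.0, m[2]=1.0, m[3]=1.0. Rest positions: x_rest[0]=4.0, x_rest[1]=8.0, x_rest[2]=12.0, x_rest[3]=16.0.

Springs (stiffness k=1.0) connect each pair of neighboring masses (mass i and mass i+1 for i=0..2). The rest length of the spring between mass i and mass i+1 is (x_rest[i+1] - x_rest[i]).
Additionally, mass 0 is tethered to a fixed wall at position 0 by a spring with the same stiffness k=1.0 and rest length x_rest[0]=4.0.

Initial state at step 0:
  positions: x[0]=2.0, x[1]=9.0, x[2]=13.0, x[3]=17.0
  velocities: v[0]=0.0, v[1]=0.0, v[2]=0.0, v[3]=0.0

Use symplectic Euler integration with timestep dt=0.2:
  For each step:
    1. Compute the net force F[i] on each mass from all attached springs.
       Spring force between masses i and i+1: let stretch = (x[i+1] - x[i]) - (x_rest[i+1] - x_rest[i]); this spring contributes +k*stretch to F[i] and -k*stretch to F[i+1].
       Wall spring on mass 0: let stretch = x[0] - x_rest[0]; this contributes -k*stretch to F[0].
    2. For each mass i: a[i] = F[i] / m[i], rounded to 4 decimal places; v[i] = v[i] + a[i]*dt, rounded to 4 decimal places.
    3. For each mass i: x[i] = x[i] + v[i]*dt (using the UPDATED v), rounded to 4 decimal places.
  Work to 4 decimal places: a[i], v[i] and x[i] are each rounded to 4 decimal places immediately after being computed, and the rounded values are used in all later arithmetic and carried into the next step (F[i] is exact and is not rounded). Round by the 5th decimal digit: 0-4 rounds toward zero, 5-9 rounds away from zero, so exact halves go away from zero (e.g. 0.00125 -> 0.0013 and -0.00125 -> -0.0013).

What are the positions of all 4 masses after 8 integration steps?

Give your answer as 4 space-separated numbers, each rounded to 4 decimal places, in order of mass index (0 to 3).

Step 0: x=[2.0000 9.0000 13.0000 17.0000] v=[0.0000 0.0000 0.0000 0.0000]
Step 1: x=[2.2000 8.8800 13.0000 17.0000] v=[1.0000 -0.6000 0.0000 0.0000]
Step 2: x=[2.5792 8.6576 12.9952 17.0000] v=[1.8960 -1.1120 -0.0240 0.0000]
Step 3: x=[3.0984 8.3656 12.9771 16.9998] v=[2.5958 -1.4602 -0.0906 -0.0010]
Step 4: x=[3.7043 8.0473 12.9354 16.9987] v=[3.0296 -1.5913 -0.2084 -0.0055]
Step 5: x=[4.3358 7.7508 12.8607 16.9951] v=[3.1573 -1.4823 -0.3734 -0.0182]
Step 6: x=[4.9304 7.5221 12.7470 16.9861] v=[2.9731 -1.1433 -0.5685 -0.0451]
Step 7: x=[5.4315 7.3988 12.5939 16.9675] v=[2.5054 -0.6167 -0.7657 -0.0929]
Step 8: x=[5.7940 7.4046 12.4079 16.9340] v=[1.8126 0.0289 -0.9300 -0.1676]

Answer: 5.7940 7.4046 12.4079 16.9340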